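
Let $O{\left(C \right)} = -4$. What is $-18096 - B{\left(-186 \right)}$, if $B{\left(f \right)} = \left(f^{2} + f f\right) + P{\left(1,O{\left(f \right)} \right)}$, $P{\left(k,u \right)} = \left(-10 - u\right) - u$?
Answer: $-87286$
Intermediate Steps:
$P{\left(k,u \right)} = -10 - 2 u$
$B{\left(f \right)} = -2 + 2 f^{2}$ ($B{\left(f \right)} = \left(f^{2} + f f\right) - 2 = \left(f^{2} + f^{2}\right) + \left(-10 + 8\right) = 2 f^{2} - 2 = -2 + 2 f^{2}$)
$-18096 - B{\left(-186 \right)} = -18096 - \left(-2 + 2 \left(-186\right)^{2}\right) = -18096 - \left(-2 + 2 \cdot 34596\right) = -18096 - \left(-2 + 69192\right) = -18096 - 69190 = -87286$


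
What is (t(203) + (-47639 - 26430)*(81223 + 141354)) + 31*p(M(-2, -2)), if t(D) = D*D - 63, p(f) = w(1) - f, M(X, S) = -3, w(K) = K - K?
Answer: -16486014574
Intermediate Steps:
w(K) = 0
p(f) = -f (p(f) = 0 - f = -f)
t(D) = -63 + D² (t(D) = D² - 63 = -63 + D²)
(t(203) + (-47639 - 26430)*(81223 + 141354)) + 31*p(M(-2, -2)) = ((-63 + 203²) + (-47639 - 26430)*(81223 + 141354)) + 31*(-1*(-3)) = ((-63 + 41209) - 74069*222577) + 31*3 = (41146 - 16486055813) + 93 = -16486014667 + 93 = -16486014574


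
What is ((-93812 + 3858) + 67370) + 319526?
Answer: 296942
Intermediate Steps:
((-93812 + 3858) + 67370) + 319526 = (-89954 + 67370) + 319526 = -22584 + 319526 = 296942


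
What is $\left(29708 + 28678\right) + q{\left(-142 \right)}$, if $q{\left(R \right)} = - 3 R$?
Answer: $58812$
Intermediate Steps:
$\left(29708 + 28678\right) + q{\left(-142 \right)} = \left(29708 + 28678\right) - -426 = 58386 + 426 = 58812$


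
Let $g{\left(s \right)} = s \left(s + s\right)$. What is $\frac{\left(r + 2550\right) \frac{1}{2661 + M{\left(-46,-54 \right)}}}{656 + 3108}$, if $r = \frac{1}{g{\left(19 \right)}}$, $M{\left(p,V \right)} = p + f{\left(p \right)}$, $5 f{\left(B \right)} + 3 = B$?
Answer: $\frac{9205505}{35399561808} \approx 0.00026005$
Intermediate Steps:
$f{\left(B \right)} = - \frac{3}{5} + \frac{B}{5}$
$M{\left(p,V \right)} = - \frac{3}{5} + \frac{6 p}{5}$ ($M{\left(p,V \right)} = p + \left(- \frac{3}{5} + \frac{p}{5}\right) = - \frac{3}{5} + \frac{6 p}{5}$)
$g{\left(s \right)} = 2 s^{2}$ ($g{\left(s \right)} = s 2 s = 2 s^{2}$)
$r = \frac{1}{722}$ ($r = \frac{1}{2 \cdot 19^{2}} = \frac{1}{2 \cdot 361} = \frac{1}{722} \approx 0.001385$)
$\frac{\left(r + 2550\right) \frac{1}{2661 + M{\left(-46,-54 \right)}}}{656 + 3108} = \frac{\left(\frac{1}{722} + 2550\right) \frac{1}{2661 + \left(- \frac{3}{5} + \frac{6}{5} \left(-46\right)\right)}}{656 + 3108} = \frac{\frac{1841101}{722} \frac{1}{2661 - \frac{279}{5}}}{3764} = \frac{1841101}{722 \left(2661 - \frac{279}{5}\right)} \frac{1}{3764} = \frac{1841101}{722 \cdot \frac{13026}{5}} \cdot \frac{1}{3764} = \frac{1841101}{722} \cdot \frac{5}{13026} \cdot \frac{1}{3764} = \frac{9205505}{9404772} \cdot \frac{1}{3764} = \frac{9205505}{35399561808}$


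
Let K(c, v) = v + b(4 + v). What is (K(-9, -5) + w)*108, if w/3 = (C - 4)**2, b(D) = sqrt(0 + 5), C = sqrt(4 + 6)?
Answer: 7884 - 2592*sqrt(10) + 108*sqrt(5) ≈ -71.128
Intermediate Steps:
C = sqrt(10) ≈ 3.1623
b(D) = sqrt(5)
K(c, v) = v + sqrt(5)
w = 3*(-4 + sqrt(10))**2 (w = 3*(sqrt(10) - 4)**2 = 3*(-4 + sqrt(10))**2 ≈ 2.1053)
(K(-9, -5) + w)*108 = ((-5 + sqrt(5)) + (78 - 24*sqrt(10)))*108 = (73 + sqrt(5) - 24*sqrt(10))*108 = 7884 - 2592*sqrt(10) + 108*sqrt(5)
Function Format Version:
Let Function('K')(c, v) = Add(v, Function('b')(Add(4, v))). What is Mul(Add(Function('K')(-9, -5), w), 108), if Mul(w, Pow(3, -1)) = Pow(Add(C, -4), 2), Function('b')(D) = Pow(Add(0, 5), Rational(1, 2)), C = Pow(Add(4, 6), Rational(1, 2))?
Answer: Add(7884, Mul(-2592, Pow(10, Rational(1, 2))), Mul(108, Pow(5, Rational(1, 2)))) ≈ -71.128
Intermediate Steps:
C = Pow(10, Rational(1, 2)) ≈ 3.1623
Function('b')(D) = Pow(5, Rational(1, 2))
Function('K')(c, v) = Add(v, Pow(5, Rational(1, 2)))
w = Mul(3, Pow(Add(-4, Pow(10, Rational(1, 2))), 2)) (w = Mul(3, Pow(Add(Pow(10, Rational(1, 2)), -4), 2)) = Mul(3, Pow(Add(-4, Pow(10, Rational(1, 2))), 2)) ≈ 2.1053)
Mul(Add(Function('K')(-9, -5), w), 108) = Mul(Add(Add(-5, Pow(5, Rational(1, 2))), Add(78, Mul(-24, Pow(10, Rational(1, 2))))), 108) = Mul(Add(73, Pow(5, Rational(1, 2)), Mul(-24, Pow(10, Rational(1, 2)))), 108) = Add(7884, Mul(-2592, Pow(10, Rational(1, 2))), Mul(108, Pow(5, Rational(1, 2))))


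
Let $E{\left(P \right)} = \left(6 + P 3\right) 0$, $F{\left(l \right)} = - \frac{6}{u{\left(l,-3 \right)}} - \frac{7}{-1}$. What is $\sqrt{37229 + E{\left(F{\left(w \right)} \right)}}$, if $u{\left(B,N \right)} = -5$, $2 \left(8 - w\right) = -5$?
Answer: $\sqrt{37229} \approx 192.95$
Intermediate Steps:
$w = \frac{21}{2}$ ($w = 8 - - \frac{5}{2} = 8 + \frac{5}{2} = \frac{21}{2} \approx 10.5$)
$F{\left(l \right)} = \frac{41}{5}$ ($F{\left(l \right)} = - \frac{6}{-5} - \frac{7}{-1} = \left(-6\right) \left(- \frac{1}{5}\right) - -7 = \frac{6}{5} + 7 = \frac{41}{5}$)
$E{\left(P \right)} = 0$ ($E{\left(P \right)} = \left(6 + 3 P\right) 0 = 0$)
$\sqrt{37229 + E{\left(F{\left(w \right)} \right)}} = \sqrt{37229 + 0} = \sqrt{37229}$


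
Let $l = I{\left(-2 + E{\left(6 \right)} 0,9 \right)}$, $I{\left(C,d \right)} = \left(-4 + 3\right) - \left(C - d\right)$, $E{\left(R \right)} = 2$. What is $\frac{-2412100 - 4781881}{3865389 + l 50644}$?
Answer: $- \frac{7193981}{4371829} \approx -1.6455$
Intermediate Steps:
$I{\left(C,d \right)} = -1 + d - C$ ($I{\left(C,d \right)} = -1 - \left(C - d\right) = -1 + d - C$)
$l = 10$ ($l = -1 + 9 - \left(-2 + 2 \cdot 0\right) = -1 + 9 - \left(-2 + 0\right) = -1 + 9 - -2 = -1 + 9 + 2 = 10$)
$\frac{-2412100 - 4781881}{3865389 + l 50644} = \frac{-2412100 - 4781881}{3865389 + 10 \cdot 50644} = - \frac{7193981}{3865389 + 506440} = - \frac{7193981}{4371829}$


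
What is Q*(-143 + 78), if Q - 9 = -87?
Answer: 5070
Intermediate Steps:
Q = -78 (Q = 9 - 87 = -78)
Q*(-143 + 78) = -78*(-143 + 78) = -78*(-65) = 5070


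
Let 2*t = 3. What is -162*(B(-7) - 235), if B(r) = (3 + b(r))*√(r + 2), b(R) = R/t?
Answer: 38070 + 270*I*√5 ≈ 38070.0 + 603.74*I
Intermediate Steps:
t = 3/2 (t = (½)*3 = 3/2 ≈ 1.5000)
b(R) = 2*R/3 (b(R) = R/(3/2) = R*(⅔) = 2*R/3)
B(r) = √(2 + r)*(3 + 2*r/3) (B(r) = (3 + 2*r/3)*√(r + 2) = (3 + 2*r/3)*√(2 + r) = √(2 + r)*(3 + 2*r/3))
-162*(B(-7) - 235) = -162*(√(2 - 7)*(9 + 2*(-7))/3 - 235) = -162*(√(-5)*(9 - 14)/3 - 235) = -162*((⅓)*(I*√5)*(-5) - 235) = -162*(-5*I*√5/3 - 235) = -162*(-235 - 5*I*√5/3) = 38070 + 270*I*√5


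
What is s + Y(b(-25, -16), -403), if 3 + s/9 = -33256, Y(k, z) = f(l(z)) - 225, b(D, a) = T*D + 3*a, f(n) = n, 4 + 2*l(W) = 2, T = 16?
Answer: -299557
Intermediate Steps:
l(W) = -1 (l(W) = -2 + (½)*2 = -2 + 1 = -1)
b(D, a) = 3*a + 16*D (b(D, a) = 16*D + 3*a = 3*a + 16*D)
Y(k, z) = -226 (Y(k, z) = -1 - 225 = -226)
s = -299331 (s = -27 + 9*(-33256) = -27 - 299304 = -299331)
s + Y(b(-25, -16), -403) = -299331 - 226 = -299557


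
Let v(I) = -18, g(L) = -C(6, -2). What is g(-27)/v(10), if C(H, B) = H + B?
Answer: 2/9 ≈ 0.22222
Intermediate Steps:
C(H, B) = B + H
g(L) = -4 (g(L) = -(-2 + 6) = -1*4 = -4)
g(-27)/v(10) = -4/(-18) = -4*(-1/18) = 2/9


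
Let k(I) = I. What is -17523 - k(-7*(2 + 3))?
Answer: -17488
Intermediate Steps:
-17523 - k(-7*(2 + 3)) = -17523 - (-7)*(2 + 3) = -17523 - (-7)*5 = -17523 - 1*(-35) = -17523 + 35 = -17488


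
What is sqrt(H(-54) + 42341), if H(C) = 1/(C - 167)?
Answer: 4*sqrt(129248535)/221 ≈ 205.77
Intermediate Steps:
H(C) = 1/(-167 + C)
sqrt(H(-54) + 42341) = sqrt(1/(-167 - 54) + 42341) = sqrt(1/(-221) + 42341) = sqrt(-1/221 + 42341) = sqrt(9357360/221) = 4*sqrt(129248535)/221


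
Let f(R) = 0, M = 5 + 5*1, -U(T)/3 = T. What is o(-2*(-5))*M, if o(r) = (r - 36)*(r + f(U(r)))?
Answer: -2600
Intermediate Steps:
U(T) = -3*T
M = 10 (M = 5 + 5 = 10)
o(r) = r*(-36 + r) (o(r) = (r - 36)*(r + 0) = (-36 + r)*r = r*(-36 + r))
o(-2*(-5))*M = ((-2*(-5))*(-36 - 2*(-5)))*10 = (10*(-36 + 10))*10 = (10*(-26))*10 = -260*10 = -2600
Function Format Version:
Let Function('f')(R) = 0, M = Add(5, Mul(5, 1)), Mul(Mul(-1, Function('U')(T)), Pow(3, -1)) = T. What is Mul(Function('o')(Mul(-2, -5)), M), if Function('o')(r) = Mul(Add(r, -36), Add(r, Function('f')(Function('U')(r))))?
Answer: -2600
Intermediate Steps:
Function('U')(T) = Mul(-3, T)
M = 10 (M = Add(5, 5) = 10)
Function('o')(r) = Mul(r, Add(-36, r)) (Function('o')(r) = Mul(Add(r, -36), Add(r, 0)) = Mul(Add(-36, r), r) = Mul(r, Add(-36, r)))
Mul(Function('o')(Mul(-2, -5)), M) = Mul(Mul(Mul(-2, -5), Add(-36, Mul(-2, -5))), 10) = Mul(Mul(10, Add(-36, 10)), 10) = Mul(Mul(10, -26), 10) = Mul(-260, 10) = -2600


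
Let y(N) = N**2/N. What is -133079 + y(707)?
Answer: -132372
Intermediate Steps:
y(N) = N
-133079 + y(707) = -133079 + 707 = -132372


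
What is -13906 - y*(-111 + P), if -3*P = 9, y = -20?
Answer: -16186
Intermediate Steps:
P = -3 (P = -1/3*9 = -3)
-13906 - y*(-111 + P) = -13906 - (-20)*(-111 - 3) = -13906 - (-20)*(-114) = -13906 - 1*2280 = -13906 - 2280 = -16186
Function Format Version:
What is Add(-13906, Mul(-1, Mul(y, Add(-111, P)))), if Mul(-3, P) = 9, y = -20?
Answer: -16186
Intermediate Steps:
P = -3 (P = Mul(Rational(-1, 3), 9) = -3)
Add(-13906, Mul(-1, Mul(y, Add(-111, P)))) = Add(-13906, Mul(-1, Mul(-20, Add(-111, -3)))) = Add(-13906, Mul(-1, Mul(-20, -114))) = Add(-13906, Mul(-1, 2280)) = Add(-13906, -2280) = -16186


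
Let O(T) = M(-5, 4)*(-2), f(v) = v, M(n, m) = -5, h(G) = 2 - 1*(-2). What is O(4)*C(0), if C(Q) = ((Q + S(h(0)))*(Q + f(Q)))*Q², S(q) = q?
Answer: 0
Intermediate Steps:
h(G) = 4 (h(G) = 2 + 2 = 4)
O(T) = 10 (O(T) = -5*(-2) = 10)
C(Q) = 2*Q³*(4 + Q) (C(Q) = ((Q + 4)*(Q + Q))*Q² = ((4 + Q)*(2*Q))*Q² = (2*Q*(4 + Q))*Q² = 2*Q³*(4 + Q))
O(4)*C(0) = 10*(2*0³*(4 + 0)) = 10*(2*0*4) = 10*0 = 0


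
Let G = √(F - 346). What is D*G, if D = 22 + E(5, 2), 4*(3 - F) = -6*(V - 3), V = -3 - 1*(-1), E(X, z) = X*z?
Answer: 16*I*√1402 ≈ 599.09*I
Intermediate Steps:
V = -2 (V = -3 + 1 = -2)
F = -9/2 (F = 3 - (-3)*(-2 - 3)/2 = 3 - (-3)*(-5)/2 = 3 - ¼*30 = 3 - 15/2 = -9/2 ≈ -4.5000)
D = 32 (D = 22 + 5*2 = 22 + 10 = 32)
G = I*√1402/2 (G = √(-9/2 - 346) = √(-701/2) = I*√1402/2 ≈ 18.722*I)
D*G = 32*(I*√1402/2) = 16*I*√1402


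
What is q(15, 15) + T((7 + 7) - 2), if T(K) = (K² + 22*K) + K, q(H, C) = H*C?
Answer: 645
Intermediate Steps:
q(H, C) = C*H
T(K) = K² + 23*K
q(15, 15) + T((7 + 7) - 2) = 15*15 + ((7 + 7) - 2)*(23 + ((7 + 7) - 2)) = 225 + (14 - 2)*(23 + (14 - 2)) = 225 + 12*(23 + 12) = 225 + 12*35 = 225 + 420 = 645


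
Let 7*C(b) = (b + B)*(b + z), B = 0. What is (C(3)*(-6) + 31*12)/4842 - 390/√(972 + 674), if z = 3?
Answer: 416/5649 - 195*√1646/823 ≈ -9.5392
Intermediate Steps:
C(b) = b*(3 + b)/7 (C(b) = ((b + 0)*(b + 3))/7 = (b*(3 + b))/7 = b*(3 + b)/7)
(C(3)*(-6) + 31*12)/4842 - 390/√(972 + 674) = (((⅐)*3*(3 + 3))*(-6) + 31*12)/4842 - 390/√(972 + 674) = (((⅐)*3*6)*(-6) + 372)*(1/4842) - 390*√1646/1646 = ((18/7)*(-6) + 372)*(1/4842) - 195*√1646/823 = (-108/7 + 372)*(1/4842) - 195*√1646/823 = (2496/7)*(1/4842) - 195*√1646/823 = 416/5649 - 195*√1646/823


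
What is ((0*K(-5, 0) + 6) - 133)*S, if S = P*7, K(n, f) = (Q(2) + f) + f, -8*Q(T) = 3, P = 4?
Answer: -3556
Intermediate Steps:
Q(T) = -3/8 (Q(T) = -1/8*3 = -3/8)
K(n, f) = -3/8 + 2*f (K(n, f) = (-3/8 + f) + f = -3/8 + 2*f)
S = 28 (S = 4*7 = 28)
((0*K(-5, 0) + 6) - 133)*S = ((0*(-3/8 + 2*0) + 6) - 133)*28 = ((0*(-3/8 + 0) + 6) - 133)*28 = ((0*(-3/8) + 6) - 133)*28 = ((0 + 6) - 133)*28 = (6 - 133)*28 = -127*28 = -3556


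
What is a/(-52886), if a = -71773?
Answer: 71773/52886 ≈ 1.3571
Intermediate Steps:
a/(-52886) = -71773/(-52886) = -71773*(-1/52886) = 71773/52886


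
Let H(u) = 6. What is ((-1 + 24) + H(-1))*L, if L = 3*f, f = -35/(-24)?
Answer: 1015/8 ≈ 126.88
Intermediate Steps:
f = 35/24 (f = -35*(-1/24) = 35/24 ≈ 1.4583)
L = 35/8 (L = 3*(35/24) = 35/8 ≈ 4.3750)
((-1 + 24) + H(-1))*L = ((-1 + 24) + 6)*(35/8) = (23 + 6)*(35/8) = 29*(35/8) = 1015/8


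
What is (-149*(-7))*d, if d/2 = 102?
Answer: 212772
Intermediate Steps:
d = 204 (d = 2*102 = 204)
(-149*(-7))*d = -149*(-7)*204 = 1043*204 = 212772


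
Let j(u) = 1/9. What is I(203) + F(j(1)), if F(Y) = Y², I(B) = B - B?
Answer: 1/81 ≈ 0.012346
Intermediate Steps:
j(u) = ⅑
I(B) = 0
I(203) + F(j(1)) = 0 + (⅑)² = 0 + 1/81 = 1/81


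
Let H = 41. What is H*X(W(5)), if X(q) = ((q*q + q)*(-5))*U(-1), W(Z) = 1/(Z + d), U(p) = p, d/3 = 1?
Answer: 1845/64 ≈ 28.828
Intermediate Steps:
d = 3 (d = 3*1 = 3)
W(Z) = 1/(3 + Z) (W(Z) = 1/(Z + 3) = 1/(3 + Z))
X(q) = 5*q + 5*q² (X(q) = ((q*q + q)*(-5))*(-1) = ((q² + q)*(-5))*(-1) = ((q + q²)*(-5))*(-1) = (-5*q - 5*q²)*(-1) = 5*q + 5*q²)
H*X(W(5)) = 41*(5*(1 + 1/(3 + 5))/(3 + 5)) = 41*(5*(1 + 1/8)/8) = 41*(5*(⅛)*(1 + ⅛)) = 41*(5*(⅛)*(9/8)) = 41*(45/64) = 1845/64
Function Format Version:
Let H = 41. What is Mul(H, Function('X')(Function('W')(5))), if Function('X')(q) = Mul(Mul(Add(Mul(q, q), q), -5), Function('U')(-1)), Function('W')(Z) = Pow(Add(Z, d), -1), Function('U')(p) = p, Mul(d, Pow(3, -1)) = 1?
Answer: Rational(1845, 64) ≈ 28.828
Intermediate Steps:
d = 3 (d = Mul(3, 1) = 3)
Function('W')(Z) = Pow(Add(3, Z), -1) (Function('W')(Z) = Pow(Add(Z, 3), -1) = Pow(Add(3, Z), -1))
Function('X')(q) = Add(Mul(5, q), Mul(5, Pow(q, 2))) (Function('X')(q) = Mul(Mul(Add(Mul(q, q), q), -5), -1) = Mul(Mul(Add(Pow(q, 2), q), -5), -1) = Mul(Mul(Add(q, Pow(q, 2)), -5), -1) = Mul(Add(Mul(-5, q), Mul(-5, Pow(q, 2))), -1) = Add(Mul(5, q), Mul(5, Pow(q, 2))))
Mul(H, Function('X')(Function('W')(5))) = Mul(41, Mul(5, Pow(Add(3, 5), -1), Add(1, Pow(Add(3, 5), -1)))) = Mul(41, Mul(5, Pow(8, -1), Add(1, Pow(8, -1)))) = Mul(41, Mul(5, Rational(1, 8), Add(1, Rational(1, 8)))) = Mul(41, Mul(5, Rational(1, 8), Rational(9, 8))) = Mul(41, Rational(45, 64)) = Rational(1845, 64)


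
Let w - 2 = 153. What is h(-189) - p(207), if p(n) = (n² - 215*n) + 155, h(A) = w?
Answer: 1656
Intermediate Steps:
w = 155 (w = 2 + 153 = 155)
h(A) = 155
p(n) = 155 + n² - 215*n
h(-189) - p(207) = 155 - (155 + 207² - 215*207) = 155 - (155 + 42849 - 44505) = 155 - 1*(-1501) = 155 + 1501 = 1656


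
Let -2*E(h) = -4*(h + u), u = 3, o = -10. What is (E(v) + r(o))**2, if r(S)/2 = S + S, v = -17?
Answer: 4624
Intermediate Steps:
r(S) = 4*S (r(S) = 2*(S + S) = 2*(2*S) = 4*S)
E(h) = 6 + 2*h (E(h) = -(-2)*(h + 3) = -(-2)*(3 + h) = -(-12 - 4*h)/2 = 6 + 2*h)
(E(v) + r(o))**2 = ((6 + 2*(-17)) + 4*(-10))**2 = ((6 - 34) - 40)**2 = (-28 - 40)**2 = (-68)**2 = 4624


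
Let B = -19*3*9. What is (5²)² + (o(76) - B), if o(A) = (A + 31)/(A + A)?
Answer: 173083/152 ≈ 1138.7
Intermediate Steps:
B = -513 (B = -57*9 = -513)
o(A) = (31 + A)/(2*A) (o(A) = (31 + A)/((2*A)) = (31 + A)*(1/(2*A)) = (31 + A)/(2*A))
(5²)² + (o(76) - B) = (5²)² + ((½)*(31 + 76)/76 - 1*(-513)) = 25² + ((½)*(1/76)*107 + 513) = 625 + (107/152 + 513) = 625 + 78083/152 = 173083/152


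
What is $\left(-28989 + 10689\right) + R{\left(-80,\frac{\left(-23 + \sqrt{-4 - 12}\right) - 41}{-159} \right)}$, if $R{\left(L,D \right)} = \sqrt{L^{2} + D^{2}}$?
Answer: $-18300 + \frac{4 \sqrt{10112655 - 32 i}}{159} \approx -18220.0 - 0.00012658 i$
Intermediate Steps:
$R{\left(L,D \right)} = \sqrt{D^{2} + L^{2}}$
$\left(-28989 + 10689\right) + R{\left(-80,\frac{\left(-23 + \sqrt{-4 - 12}\right) - 41}{-159} \right)} = \left(-28989 + 10689\right) + \sqrt{\left(\frac{\left(-23 + \sqrt{-4 - 12}\right) - 41}{-159}\right)^{2} + \left(-80\right)^{2}} = -18300 + \sqrt{\left(\left(\left(-23 + \sqrt{-16}\right) - 41\right) \left(- \frac{1}{159}\right)\right)^{2} + 6400} = -18300 + \sqrt{\left(\left(\left(-23 + 4 i\right) - 41\right) \left(- \frac{1}{159}\right)\right)^{2} + 6400} = -18300 + \sqrt{\left(\left(-64 + 4 i\right) \left(- \frac{1}{159}\right)\right)^{2} + 6400} = -18300 + \sqrt{\left(\frac{64}{159} - \frac{4 i}{159}\right)^{2} + 6400} = -18300 + \sqrt{6400 + \left(\frac{64}{159} - \frac{4 i}{159}\right)^{2}}$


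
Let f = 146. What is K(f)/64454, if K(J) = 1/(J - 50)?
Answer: 1/6187584 ≈ 1.6161e-7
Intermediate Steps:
K(J) = 1/(-50 + J)
K(f)/64454 = 1/((-50 + 146)*64454) = (1/64454)/96 = (1/96)*(1/64454) = 1/6187584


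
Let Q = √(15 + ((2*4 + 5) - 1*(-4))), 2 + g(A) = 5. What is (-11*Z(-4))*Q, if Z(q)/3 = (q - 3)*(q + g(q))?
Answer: -924*√2 ≈ -1306.7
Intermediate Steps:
g(A) = 3 (g(A) = -2 + 5 = 3)
Z(q) = 3*(-3 + q)*(3 + q) (Z(q) = 3*((q - 3)*(q + 3)) = 3*((-3 + q)*(3 + q)) = 3*(-3 + q)*(3 + q))
Q = 4*√2 (Q = √(15 + ((8 + 5) + 4)) = √(15 + (13 + 4)) = √(15 + 17) = √32 = 4*√2 ≈ 5.6569)
(-11*Z(-4))*Q = (-11*(-27 + 3*(-4)²))*(4*√2) = (-11*(-27 + 3*16))*(4*√2) = (-11*(-27 + 48))*(4*√2) = (-11*21)*(4*√2) = -924*√2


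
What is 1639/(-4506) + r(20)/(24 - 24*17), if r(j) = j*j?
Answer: -25331/18024 ≈ -1.4054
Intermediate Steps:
r(j) = j²
1639/(-4506) + r(20)/(24 - 24*17) = 1639/(-4506) + 20²/(24 - 24*17) = 1639*(-1/4506) + 400/(24 - 408) = -1639/4506 + 400/(-384) = -1639/4506 + 400*(-1/384) = -1639/4506 - 25/24 = -25331/18024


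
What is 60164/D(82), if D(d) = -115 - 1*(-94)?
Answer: -60164/21 ≈ -2865.0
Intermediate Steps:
D(d) = -21 (D(d) = -115 + 94 = -21)
60164/D(82) = 60164/(-21) = 60164*(-1/21) = -60164/21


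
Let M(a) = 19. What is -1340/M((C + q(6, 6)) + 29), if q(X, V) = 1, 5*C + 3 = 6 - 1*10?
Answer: -1340/19 ≈ -70.526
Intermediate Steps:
C = -7/5 (C = -3/5 + (6 - 1*10)/5 = -3/5 + (6 - 10)/5 = -3/5 + (1/5)*(-4) = -3/5 - 4/5 = -7/5 ≈ -1.4000)
-1340/M((C + q(6, 6)) + 29) = -1340/19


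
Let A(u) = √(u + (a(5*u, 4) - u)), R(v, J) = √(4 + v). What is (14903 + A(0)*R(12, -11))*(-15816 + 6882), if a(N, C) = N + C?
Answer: -133214874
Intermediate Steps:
a(N, C) = C + N
A(u) = √(4 + 5*u) (A(u) = √(u + ((4 + 5*u) - u)) = √(u + (4 + 4*u)) = √(4 + 5*u))
(14903 + A(0)*R(12, -11))*(-15816 + 6882) = (14903 + √(4 + 5*0)*√(4 + 12))*(-15816 + 6882) = (14903 + √(4 + 0)*√16)*(-8934) = (14903 + √4*4)*(-8934) = (14903 + 2*4)*(-8934) = (14903 + 8)*(-8934) = 14911*(-8934) = -133214874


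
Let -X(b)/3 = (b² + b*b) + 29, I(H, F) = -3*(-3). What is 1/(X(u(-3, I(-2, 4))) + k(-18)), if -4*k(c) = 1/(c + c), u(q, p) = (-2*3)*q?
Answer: -144/292463 ≈ -0.00049237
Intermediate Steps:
I(H, F) = 9
u(q, p) = -6*q
k(c) = -1/(8*c) (k(c) = -1/(4*(c + c)) = -1/(2*c)/4 = -1/(8*c))
X(b) = -87 - 6*b² (X(b) = -3*((b² + b*b) + 29) = -3*((b² + b²) + 29) = -3*(2*b² + 29) = -3*(29 + 2*b²) = -87 - 6*b²)
1/(X(u(-3, I(-2, 4))) + k(-18)) = 1/((-87 - 6*(-6*(-3))²) - ⅛/(-18)) = 1/((-87 - 6*18²) - ⅛*(-1/18)) = 1/((-87 - 6*324) + 1/144) = 1/((-87 - 1944) + 1/144) = 1/(-2031 + 1/144) = 1/(-292463/144) = -144/292463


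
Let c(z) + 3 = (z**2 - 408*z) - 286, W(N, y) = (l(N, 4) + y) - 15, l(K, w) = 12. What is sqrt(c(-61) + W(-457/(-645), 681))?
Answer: 9*sqrt(358) ≈ 170.29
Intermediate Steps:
W(N, y) = -3 + y (W(N, y) = (12 + y) - 15 = -3 + y)
c(z) = -289 + z**2 - 408*z (c(z) = -3 + ((z**2 - 408*z) - 286) = -3 + (-286 + z**2 - 408*z) = -289 + z**2 - 408*z)
sqrt(c(-61) + W(-457/(-645), 681)) = sqrt((-289 + (-61)**2 - 408*(-61)) + (-3 + 681)) = sqrt((-289 + 3721 + 24888) + 678) = sqrt(28320 + 678) = sqrt(28998) = 9*sqrt(358)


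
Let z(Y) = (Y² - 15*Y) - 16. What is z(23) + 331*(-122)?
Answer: -40214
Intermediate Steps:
z(Y) = -16 + Y² - 15*Y
z(23) + 331*(-122) = (-16 + 23² - 15*23) + 331*(-122) = (-16 + 529 - 345) - 40382 = 168 - 40382 = -40214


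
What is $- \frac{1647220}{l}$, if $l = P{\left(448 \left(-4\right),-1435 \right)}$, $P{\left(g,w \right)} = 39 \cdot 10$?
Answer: $- \frac{164722}{39} \approx -4223.6$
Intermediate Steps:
$P{\left(g,w \right)} = 390$
$l = 390$
$- \frac{1647220}{l} = - \frac{1647220}{390} = \left(-1647220\right) \frac{1}{390} = - \frac{164722}{39}$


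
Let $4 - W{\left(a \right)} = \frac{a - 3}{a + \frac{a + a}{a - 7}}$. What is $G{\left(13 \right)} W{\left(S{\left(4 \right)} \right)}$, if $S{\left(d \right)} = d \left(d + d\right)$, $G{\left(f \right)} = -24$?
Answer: $- \frac{2731}{36} \approx -75.861$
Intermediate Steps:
$S{\left(d \right)} = 2 d^{2}$ ($S{\left(d \right)} = d 2 d = 2 d^{2}$)
$W{\left(a \right)} = 4 - \frac{-3 + a}{a + \frac{2 a}{-7 + a}}$ ($W{\left(a \right)} = 4 - \frac{a - 3}{a + \frac{a + a}{a - 7}} = 4 - \frac{-3 + a}{a + \frac{2 a}{-7 + a}}$)
$G{\left(13 \right)} W{\left(S{\left(4 \right)} \right)} = - 24 \frac{-21 - 10 \cdot 2 \cdot 4^{2} + 3 \left(2 \cdot 4^{2}\right)^{2}}{2 \cdot 4^{2} \left(-5 + 2 \cdot 4^{2}\right)} = - 24 \frac{-21 - 10 \cdot 2 \cdot 16 + 3 \left(2 \cdot 16\right)^{2}}{2 \cdot 16 \left(-5 + 2 \cdot 16\right)} = - 24 \frac{-21 - 320 + 3 \cdot 32^{2}}{32 \left(-5 + 32\right)} = - 24 \frac{-21 - 320 + 3 \cdot 1024}{32 \cdot 27} = - 24 \cdot \frac{1}{32} \cdot \frac{1}{27} \left(-21 - 320 + 3072\right) = - 24 \cdot \frac{1}{32} \cdot \frac{1}{27} \cdot 2731 = \left(-24\right) \frac{2731}{864} = - \frac{2731}{36}$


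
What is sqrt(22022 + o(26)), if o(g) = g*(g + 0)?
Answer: 3*sqrt(2522) ≈ 150.66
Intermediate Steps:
o(g) = g**2 (o(g) = g*g = g**2)
sqrt(22022 + o(26)) = sqrt(22022 + 26**2) = sqrt(22022 + 676) = sqrt(22698) = 3*sqrt(2522)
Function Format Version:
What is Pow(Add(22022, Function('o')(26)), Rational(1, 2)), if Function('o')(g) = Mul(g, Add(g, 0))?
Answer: Mul(3, Pow(2522, Rational(1, 2))) ≈ 150.66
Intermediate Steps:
Function('o')(g) = Pow(g, 2) (Function('o')(g) = Mul(g, g) = Pow(g, 2))
Pow(Add(22022, Function('o')(26)), Rational(1, 2)) = Pow(Add(22022, Pow(26, 2)), Rational(1, 2)) = Pow(Add(22022, 676), Rational(1, 2)) = Pow(22698, Rational(1, 2)) = Mul(3, Pow(2522, Rational(1, 2)))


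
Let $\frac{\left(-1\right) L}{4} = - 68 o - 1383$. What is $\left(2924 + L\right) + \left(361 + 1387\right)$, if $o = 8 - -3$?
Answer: $13196$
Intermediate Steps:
$o = 11$ ($o = 8 + 3 = 11$)
$L = 8524$ ($L = - 4 \left(\left(-68\right) 11 - 1383\right) = - 4 \left(-748 - 1383\right) = \left(-4\right) \left(-2131\right) = 8524$)
$\left(2924 + L\right) + \left(361 + 1387\right) = \left(2924 + 8524\right) + \left(361 + 1387\right) = 11448 + 1748 = 13196$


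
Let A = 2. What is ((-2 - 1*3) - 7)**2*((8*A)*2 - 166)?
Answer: -19296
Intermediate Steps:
((-2 - 1*3) - 7)**2*((8*A)*2 - 166) = ((-2 - 1*3) - 7)**2*((8*2)*2 - 166) = ((-2 - 3) - 7)**2*(16*2 - 166) = (-5 - 7)**2*(32 - 166) = (-12)**2*(-134) = 144*(-134) = -19296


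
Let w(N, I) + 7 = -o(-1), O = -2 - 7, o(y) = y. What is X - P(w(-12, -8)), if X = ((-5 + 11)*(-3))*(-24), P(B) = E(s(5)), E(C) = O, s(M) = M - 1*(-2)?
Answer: 441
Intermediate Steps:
O = -9
w(N, I) = -6 (w(N, I) = -7 - 1*(-1) = -7 + 1 = -6)
s(M) = 2 + M (s(M) = M + 2 = 2 + M)
E(C) = -9
P(B) = -9
X = 432 (X = (6*(-3))*(-24) = -18*(-24) = 432)
X - P(w(-12, -8)) = 432 - 1*(-9) = 432 + 9 = 441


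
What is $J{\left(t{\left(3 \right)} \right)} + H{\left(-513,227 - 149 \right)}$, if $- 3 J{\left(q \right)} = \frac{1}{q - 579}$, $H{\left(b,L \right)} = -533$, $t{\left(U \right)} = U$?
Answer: $- \frac{921023}{1728} \approx -533.0$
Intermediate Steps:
$J{\left(q \right)} = - \frac{1}{3 \left(-579 + q\right)}$ ($J{\left(q \right)} = - \frac{1}{3 \left(q - 579\right)} = - \frac{1}{3 \left(-579 + q\right)}$)
$J{\left(t{\left(3 \right)} \right)} + H{\left(-513,227 - 149 \right)} = - \frac{1}{-1737 + 3 \cdot 3} - 533 = - \frac{1}{-1737 + 9} - 533 = - \frac{1}{-1728} - 533 = \left(-1\right) \left(- \frac{1}{1728}\right) - 533 = \frac{1}{1728} - 533 = - \frac{921023}{1728}$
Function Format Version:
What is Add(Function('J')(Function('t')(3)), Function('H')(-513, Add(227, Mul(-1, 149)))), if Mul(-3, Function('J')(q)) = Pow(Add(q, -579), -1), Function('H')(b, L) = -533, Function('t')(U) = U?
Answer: Rational(-921023, 1728) ≈ -533.00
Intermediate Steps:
Function('J')(q) = Mul(Rational(-1, 3), Pow(Add(-579, q), -1)) (Function('J')(q) = Mul(Rational(-1, 3), Pow(Add(q, -579), -1)) = Mul(Rational(-1, 3), Pow(Add(-579, q), -1)))
Add(Function('J')(Function('t')(3)), Function('H')(-513, Add(227, Mul(-1, 149)))) = Add(Mul(-1, Pow(Add(-1737, Mul(3, 3)), -1)), -533) = Add(Mul(-1, Pow(Add(-1737, 9), -1)), -533) = Add(Mul(-1, Pow(-1728, -1)), -533) = Add(Mul(-1, Rational(-1, 1728)), -533) = Add(Rational(1, 1728), -533) = Rational(-921023, 1728)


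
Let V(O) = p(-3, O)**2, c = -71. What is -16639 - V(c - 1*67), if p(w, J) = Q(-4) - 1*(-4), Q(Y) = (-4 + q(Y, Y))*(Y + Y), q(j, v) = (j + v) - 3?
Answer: -32015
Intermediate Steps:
q(j, v) = -3 + j + v
Q(Y) = 2*Y*(-7 + 2*Y) (Q(Y) = (-4 + (-3 + Y + Y))*(Y + Y) = (-4 + (-3 + 2*Y))*(2*Y) = (-7 + 2*Y)*(2*Y) = 2*Y*(-7 + 2*Y))
p(w, J) = 124 (p(w, J) = 2*(-4)*(-7 + 2*(-4)) - 1*(-4) = 2*(-4)*(-7 - 8) + 4 = 2*(-4)*(-15) + 4 = 120 + 4 = 124)
V(O) = 15376 (V(O) = 124**2 = 15376)
-16639 - V(c - 1*67) = -16639 - 1*15376 = -16639 - 15376 = -32015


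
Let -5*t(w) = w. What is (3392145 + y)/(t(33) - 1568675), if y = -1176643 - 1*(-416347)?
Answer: -13159245/7843408 ≈ -1.6777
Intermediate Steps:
y = -760296 (y = -1176643 + 416347 = -760296)
t(w) = -w/5
(3392145 + y)/(t(33) - 1568675) = (3392145 - 760296)/(-1/5*33 - 1568675) = 2631849/(-33/5 - 1568675) = 2631849/(-7843408/5) = 2631849*(-5/7843408) = -13159245/7843408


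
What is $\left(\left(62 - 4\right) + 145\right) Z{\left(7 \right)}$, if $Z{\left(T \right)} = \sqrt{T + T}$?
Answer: $203 \sqrt{14} \approx 759.56$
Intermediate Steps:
$Z{\left(T \right)} = \sqrt{2} \sqrt{T}$ ($Z{\left(T \right)} = \sqrt{2 T} = \sqrt{2} \sqrt{T}$)
$\left(\left(62 - 4\right) + 145\right) Z{\left(7 \right)} = \left(\left(62 - 4\right) + 145\right) \sqrt{2} \sqrt{7} = \left(58 + 145\right) \sqrt{14} = 203 \sqrt{14}$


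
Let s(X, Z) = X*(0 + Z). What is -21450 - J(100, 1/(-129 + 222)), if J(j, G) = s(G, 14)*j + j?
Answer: -2005550/93 ≈ -21565.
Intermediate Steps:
s(X, Z) = X*Z
J(j, G) = j + 14*G*j (J(j, G) = (G*14)*j + j = (14*G)*j + j = 14*G*j + j = j + 14*G*j)
-21450 - J(100, 1/(-129 + 222)) = -21450 - 100*(1 + 14/(-129 + 222)) = -21450 - 100*(1 + 14/93) = -21450 - 100*107/93 = -21450 - 1*10700/93 = -21450 - 10700/93 = -2005550/93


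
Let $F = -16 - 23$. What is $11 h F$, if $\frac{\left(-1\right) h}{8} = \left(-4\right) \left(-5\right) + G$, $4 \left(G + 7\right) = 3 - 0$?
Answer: $47190$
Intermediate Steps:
$G = - \frac{25}{4}$ ($G = -7 + \frac{3 - 0}{4} = -7 + \frac{3 + 0}{4} = -7 + \frac{1}{4} \cdot 3 = -7 + \frac{3}{4} = - \frac{25}{4} \approx -6.25$)
$h = -110$ ($h = - 8 \left(\left(-4\right) \left(-5\right) - \frac{25}{4}\right) = - 8 \left(20 - \frac{25}{4}\right) = \left(-8\right) \frac{55}{4} = -110$)
$F = -39$ ($F = -16 - 23 = -39$)
$11 h F = 11 \left(-110\right) \left(-39\right) = \left(-1210\right) \left(-39\right) = 47190$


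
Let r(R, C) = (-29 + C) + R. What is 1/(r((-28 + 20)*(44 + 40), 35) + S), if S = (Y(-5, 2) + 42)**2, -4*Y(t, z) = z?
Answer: 4/4225 ≈ 0.00094675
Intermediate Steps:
Y(t, z) = -z/4
r(R, C) = -29 + C + R
S = 6889/4 (S = (-1/4*2 + 42)**2 = (-1/2 + 42)**2 = (83/2)**2 = 6889/4 ≈ 1722.3)
1/(r((-28 + 20)*(44 + 40), 35) + S) = 1/((-29 + 35 + (-28 + 20)*(44 + 40)) + 6889/4) = 1/((-29 + 35 - 8*84) + 6889/4) = 1/((-29 + 35 - 672) + 6889/4) = 1/(-666 + 6889/4) = 1/(4225/4) = 4/4225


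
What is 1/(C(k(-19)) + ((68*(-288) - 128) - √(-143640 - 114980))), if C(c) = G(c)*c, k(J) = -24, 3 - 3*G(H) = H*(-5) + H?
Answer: I/(2*(√64655 - 9484*I)) ≈ -5.2682e-5 + 1.4125e-6*I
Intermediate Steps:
G(H) = 1 + 4*H/3 (G(H) = 1 - (H*(-5) + H)/3 = 1 - (-5*H + H)/3 = 1 - (-4)*H/3 = 1 + 4*H/3)
C(c) = c*(1 + 4*c/3) (C(c) = (1 + 4*c/3)*c = c*(1 + 4*c/3))
1/(C(k(-19)) + ((68*(-288) - 128) - √(-143640 - 114980))) = 1/((⅓)*(-24)*(3 + 4*(-24)) + ((68*(-288) - 128) - √(-143640 - 114980))) = 1/((⅓)*(-24)*(3 - 96) + ((-19584 - 128) - √(-258620))) = 1/((⅓)*(-24)*(-93) + (-19712 - 2*I*√64655)) = 1/(744 + (-19712 - 2*I*√64655)) = 1/(-18968 - 2*I*√64655)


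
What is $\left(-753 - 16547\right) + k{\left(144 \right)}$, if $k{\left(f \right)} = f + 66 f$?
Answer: $-7652$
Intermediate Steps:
$k{\left(f \right)} = 67 f$
$\left(-753 - 16547\right) + k{\left(144 \right)} = \left(-753 - 16547\right) + 67 \cdot 144 = -17300 + 9648 = -7652$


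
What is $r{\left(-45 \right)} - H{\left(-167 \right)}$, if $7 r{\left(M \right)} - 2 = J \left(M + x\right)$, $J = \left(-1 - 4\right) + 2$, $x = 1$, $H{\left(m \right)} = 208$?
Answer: $- \frac{1322}{7} \approx -188.86$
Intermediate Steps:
$J = -3$ ($J = -5 + 2 = -3$)
$r{\left(M \right)} = - \frac{1}{7} - \frac{3 M}{7}$ ($r{\left(M \right)} = \frac{2}{7} + \frac{\left(-3\right) \left(M + 1\right)}{7} = \frac{2}{7} + \frac{\left(-3\right) \left(1 + M\right)}{7} = \frac{2}{7} + \frac{-3 - 3 M}{7} = \frac{2}{7} - \left(\frac{3}{7} + \frac{3 M}{7}\right) = - \frac{1}{7} - \frac{3 M}{7}$)
$r{\left(-45 \right)} - H{\left(-167 \right)} = \left(- \frac{1}{7} - - \frac{135}{7}\right) - 208 = \left(- \frac{1}{7} + \frac{135}{7}\right) - 208 = \frac{134}{7} - 208 = - \frac{1322}{7}$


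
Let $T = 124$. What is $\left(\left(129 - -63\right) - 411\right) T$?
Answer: $-27156$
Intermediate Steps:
$\left(\left(129 - -63\right) - 411\right) T = \left(\left(129 - -63\right) - 411\right) 124 = \left(\left(129 + 63\right) - 411\right) 124 = \left(192 - 411\right) 124 = \left(-219\right) 124 = -27156$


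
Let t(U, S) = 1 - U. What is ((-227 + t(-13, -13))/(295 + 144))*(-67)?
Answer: 14271/439 ≈ 32.508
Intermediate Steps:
((-227 + t(-13, -13))/(295 + 144))*(-67) = ((-227 + (1 - 1*(-13)))/(295 + 144))*(-67) = ((-227 + (1 + 13))/439)*(-67) = ((-227 + 14)*(1/439))*(-67) = -213*1/439*(-67) = -213/439*(-67) = 14271/439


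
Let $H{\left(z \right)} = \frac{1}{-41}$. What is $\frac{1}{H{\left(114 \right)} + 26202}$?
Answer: $\frac{41}{1074281} \approx 3.8165 \cdot 10^{-5}$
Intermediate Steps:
$H{\left(z \right)} = - \frac{1}{41}$
$\frac{1}{H{\left(114 \right)} + 26202} = \frac{1}{- \frac{1}{41} + 26202} = \frac{1}{\frac{1074281}{41}} = \frac{41}{1074281}$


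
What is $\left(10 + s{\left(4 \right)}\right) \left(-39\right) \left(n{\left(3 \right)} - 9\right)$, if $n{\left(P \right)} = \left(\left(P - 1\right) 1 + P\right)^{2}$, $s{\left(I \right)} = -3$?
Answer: $-4368$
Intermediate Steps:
$n{\left(P \right)} = \left(-1 + 2 P\right)^{2}$ ($n{\left(P \right)} = \left(\left(-1 + P\right) 1 + P\right)^{2} = \left(\left(-1 + P\right) + P\right)^{2} = \left(-1 + 2 P\right)^{2}$)
$\left(10 + s{\left(4 \right)}\right) \left(-39\right) \left(n{\left(3 \right)} - 9\right) = \left(10 - 3\right) \left(-39\right) \left(\left(-1 + 2 \cdot 3\right)^{2} - 9\right) = 7 \left(-39\right) \left(\left(-1 + 6\right)^{2} - 9\right) = - 273 \left(5^{2} - 9\right) = - 273 \left(25 - 9\right) = \left(-273\right) 16 = -4368$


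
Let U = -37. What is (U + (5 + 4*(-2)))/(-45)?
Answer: 8/9 ≈ 0.88889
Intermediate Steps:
(U + (5 + 4*(-2)))/(-45) = (-37 + (5 + 4*(-2)))/(-45) = -(-37 + (5 - 8))/45 = -(-37 - 3)/45 = -1/45*(-40) = 8/9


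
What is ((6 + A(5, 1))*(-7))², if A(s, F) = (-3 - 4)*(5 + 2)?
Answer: 90601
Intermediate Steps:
A(s, F) = -49 (A(s, F) = -7*7 = -49)
((6 + A(5, 1))*(-7))² = ((6 - 49)*(-7))² = (-43*(-7))² = 301² = 90601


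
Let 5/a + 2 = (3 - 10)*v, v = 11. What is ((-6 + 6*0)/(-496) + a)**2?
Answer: 1006009/383846464 ≈ 0.0026209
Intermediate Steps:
a = -5/79 (a = 5/(-2 + (3 - 10)*11) = 5/(-2 - 7*11) = 5/(-2 - 77) = 5/(-79) = 5*(-1/79) = -5/79 ≈ -0.063291)
((-6 + 6*0)/(-496) + a)**2 = ((-6 + 6*0)/(-496) - 5/79)**2 = ((-6 + 0)*(-1/496) - 5/79)**2 = (-6*(-1/496) - 5/79)**2 = (3/248 - 5/79)**2 = (-1003/19592)**2 = 1006009/383846464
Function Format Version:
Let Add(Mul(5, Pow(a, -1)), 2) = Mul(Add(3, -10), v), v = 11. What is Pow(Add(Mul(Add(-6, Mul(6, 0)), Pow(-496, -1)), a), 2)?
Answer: Rational(1006009, 383846464) ≈ 0.0026209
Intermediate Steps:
a = Rational(-5, 79) (a = Mul(5, Pow(Add(-2, Mul(Add(3, -10), 11)), -1)) = Mul(5, Pow(Add(-2, Mul(-7, 11)), -1)) = Mul(5, Pow(Add(-2, -77), -1)) = Mul(5, Pow(-79, -1)) = Mul(5, Rational(-1, 79)) = Rational(-5, 79) ≈ -0.063291)
Pow(Add(Mul(Add(-6, Mul(6, 0)), Pow(-496, -1)), a), 2) = Pow(Add(Mul(Add(-6, Mul(6, 0)), Pow(-496, -1)), Rational(-5, 79)), 2) = Pow(Add(Mul(Add(-6, 0), Rational(-1, 496)), Rational(-5, 79)), 2) = Pow(Add(Mul(-6, Rational(-1, 496)), Rational(-5, 79)), 2) = Pow(Add(Rational(3, 248), Rational(-5, 79)), 2) = Pow(Rational(-1003, 19592), 2) = Rational(1006009, 383846464)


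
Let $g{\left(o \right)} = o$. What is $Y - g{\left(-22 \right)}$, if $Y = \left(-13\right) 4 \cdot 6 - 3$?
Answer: $-293$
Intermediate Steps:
$Y = -315$ ($Y = \left(-52\right) 6 - 3 = -312 - 3 = -315$)
$Y - g{\left(-22 \right)} = -315 - -22 = -315 + 22 = -293$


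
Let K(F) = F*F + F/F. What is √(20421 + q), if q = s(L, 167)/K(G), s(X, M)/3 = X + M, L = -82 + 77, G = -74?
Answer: 3*√68064689059/5477 ≈ 142.90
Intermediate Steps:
L = -5
K(F) = 1 + F² (K(F) = F² + 1 = 1 + F²)
s(X, M) = 3*M + 3*X (s(X, M) = 3*(X + M) = 3*(M + X) = 3*M + 3*X)
q = 486/5477 (q = (3*167 + 3*(-5))/(1 + (-74)²) = (501 - 15)/(1 + 5476) = 486/5477 ≈ 0.088735)
√(20421 + q) = √(20421 + 486/5477) = √(111846303/5477) = 3*√68064689059/5477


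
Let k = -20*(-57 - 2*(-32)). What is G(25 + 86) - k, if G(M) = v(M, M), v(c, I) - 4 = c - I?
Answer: 144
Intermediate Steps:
v(c, I) = 4 + c - I (v(c, I) = 4 + (c - I) = 4 + c - I)
G(M) = 4 (G(M) = 4 + M - M = 4)
k = -140 (k = -20*(-57 + 64) = -20*7 = -140)
G(25 + 86) - k = 4 - 1*(-140) = 4 + 140 = 144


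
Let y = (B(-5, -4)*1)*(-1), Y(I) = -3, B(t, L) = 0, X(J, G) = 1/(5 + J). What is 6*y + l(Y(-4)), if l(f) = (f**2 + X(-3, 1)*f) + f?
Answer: 9/2 ≈ 4.5000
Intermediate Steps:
l(f) = f**2 + 3*f/2 (l(f) = (f**2 + f/(5 - 3)) + f = (f**2 + f/2) + f = f**2 + 3*f/2)
y = 0 (y = (0*1)*(-1) = 0*(-1) = 0)
6*y + l(Y(-4)) = 6*0 + (1/2)*(-3)*(3 + 2*(-3)) = 0 + (1/2)*(-3)*(3 - 6) = 0 + (1/2)*(-3)*(-3) = 0 + 9/2 = 9/2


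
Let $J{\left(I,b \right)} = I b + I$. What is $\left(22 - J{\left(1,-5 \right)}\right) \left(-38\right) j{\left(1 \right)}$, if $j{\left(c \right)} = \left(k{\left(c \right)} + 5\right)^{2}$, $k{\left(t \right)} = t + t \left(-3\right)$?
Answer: $-8892$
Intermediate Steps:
$J{\left(I,b \right)} = I + I b$
$k{\left(t \right)} = - 2 t$ ($k{\left(t \right)} = t - 3 t = - 2 t$)
$j{\left(c \right)} = \left(5 - 2 c\right)^{2}$ ($j{\left(c \right)} = \left(- 2 c + 5\right)^{2} = \left(5 - 2 c\right)^{2}$)
$\left(22 - J{\left(1,-5 \right)}\right) \left(-38\right) j{\left(1 \right)} = \left(22 - 1 \left(1 - 5\right)\right) \left(-38\right) \left(-5 + 2 \cdot 1\right)^{2} = \left(22 - 1 \left(-4\right)\right) \left(-38\right) \left(-5 + 2\right)^{2} = \left(22 - -4\right) \left(-38\right) \left(-3\right)^{2} = \left(22 + 4\right) \left(-38\right) 9 = 26 \left(-38\right) 9 = \left(-988\right) 9 = -8892$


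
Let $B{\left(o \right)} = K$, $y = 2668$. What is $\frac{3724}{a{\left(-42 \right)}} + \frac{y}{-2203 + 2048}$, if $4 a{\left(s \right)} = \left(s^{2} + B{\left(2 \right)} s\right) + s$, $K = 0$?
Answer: $- \frac{163244}{19065} \approx -8.5625$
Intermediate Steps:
$B{\left(o \right)} = 0$
$a{\left(s \right)} = \frac{s}{4} + \frac{s^{2}}{4}$ ($a{\left(s \right)} = \frac{\left(s^{2} + 0 s\right) + s}{4} = \frac{\left(s^{2} + 0\right) + s}{4} = \frac{s^{2} + s}{4} = \frac{s + s^{2}}{4} = \frac{s}{4} + \frac{s^{2}}{4}$)
$\frac{3724}{a{\left(-42 \right)}} + \frac{y}{-2203 + 2048} = \frac{3724}{\frac{1}{4} \left(-42\right) \left(1 - 42\right)} + \frac{2668}{-2203 + 2048} = \frac{3724}{\frac{1}{4} \left(-42\right) \left(-41\right)} + \frac{2668}{-155} = \frac{3724}{\frac{861}{2}} + 2668 \left(- \frac{1}{155}\right) = 3724 \cdot \frac{2}{861} - \frac{2668}{155} = \frac{1064}{123} - \frac{2668}{155} = - \frac{163244}{19065}$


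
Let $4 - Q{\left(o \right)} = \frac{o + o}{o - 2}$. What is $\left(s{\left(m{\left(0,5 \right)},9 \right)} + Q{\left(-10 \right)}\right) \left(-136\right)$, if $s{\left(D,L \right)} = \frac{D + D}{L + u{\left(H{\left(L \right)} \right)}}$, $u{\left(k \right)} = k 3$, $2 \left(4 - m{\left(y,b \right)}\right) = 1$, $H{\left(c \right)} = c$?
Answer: $- \frac{3094}{9} \approx -343.78$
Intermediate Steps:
$m{\left(y,b \right)} = \frac{7}{2}$ ($m{\left(y,b \right)} = 4 - \frac{1}{2} = \frac{7}{2}$)
$Q{\left(o \right)} = 4 - \frac{2 o}{-2 + o}$ ($Q{\left(o \right)} = 4 - \frac{o + o}{o - 2} = 4 - \frac{2 o}{-2 + o}$)
$u{\left(k \right)} = 3 k$
$s{\left(D,L \right)} = \frac{D}{2 L}$ ($s{\left(D,L \right)} = \frac{D + D}{L + 3 L} = \frac{2 D}{4 L} = 2 D \frac{1}{4 L} = \frac{D}{2 L}$)
$\left(s{\left(m{\left(0,5 \right)},9 \right)} + Q{\left(-10 \right)}\right) \left(-136\right) = \left(\frac{1}{2} \cdot \frac{7}{2} \cdot \frac{1}{9} + \frac{2 \left(-4 - 10\right)}{-2 - 10}\right) \left(-136\right) = \left(\frac{1}{2} \cdot \frac{7}{2} \cdot \frac{1}{9} + 2 \frac{1}{-12} \left(-14\right)\right) \left(-136\right) = \left(\frac{7}{36} + 2 \left(- \frac{1}{12}\right) \left(-14\right)\right) \left(-136\right) = \left(\frac{7}{36} + \frac{7}{3}\right) \left(-136\right) = \frac{91}{36} \left(-136\right) = - \frac{3094}{9}$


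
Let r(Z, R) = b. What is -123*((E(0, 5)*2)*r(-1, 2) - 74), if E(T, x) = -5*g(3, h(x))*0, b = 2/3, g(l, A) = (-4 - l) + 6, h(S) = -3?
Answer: 9102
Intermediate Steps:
g(l, A) = 2 - l
b = 2/3 (b = 2*(1/3) = 2/3 ≈ 0.66667)
E(T, x) = 0 (E(T, x) = -5*(2 - 1*3)*0 = -5*(2 - 3)*0 = -5*(-1)*0 = 5*0 = 0)
r(Z, R) = 2/3
-123*((E(0, 5)*2)*r(-1, 2) - 74) = -123*((0*2)*(2/3) - 74) = -123*(0*(2/3) - 74) = -123*(0 - 74) = -123*(-74) = 9102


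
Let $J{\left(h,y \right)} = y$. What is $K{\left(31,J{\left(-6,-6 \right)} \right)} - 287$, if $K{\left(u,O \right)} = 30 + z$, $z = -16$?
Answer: $-273$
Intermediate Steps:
$K{\left(u,O \right)} = 14$ ($K{\left(u,O \right)} = 30 - 16 = 14$)
$K{\left(31,J{\left(-6,-6 \right)} \right)} - 287 = 14 - 287 = -273$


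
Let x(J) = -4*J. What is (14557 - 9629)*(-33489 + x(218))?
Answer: -169331008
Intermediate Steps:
(14557 - 9629)*(-33489 + x(218)) = (14557 - 9629)*(-33489 - 4*218) = 4928*(-33489 - 872) = 4928*(-34361) = -169331008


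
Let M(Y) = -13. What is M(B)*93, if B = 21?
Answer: -1209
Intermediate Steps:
M(B)*93 = -13*93 = -1209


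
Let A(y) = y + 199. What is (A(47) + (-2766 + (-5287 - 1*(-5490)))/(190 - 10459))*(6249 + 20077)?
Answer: 66571530262/10269 ≈ 6.4828e+6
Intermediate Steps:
A(y) = 199 + y
(A(47) + (-2766 + (-5287 - 1*(-5490)))/(190 - 10459))*(6249 + 20077) = ((199 + 47) + (-2766 + (-5287 - 1*(-5490)))/(190 - 10459))*(6249 + 20077) = (246 + (-2766 + (-5287 + 5490))/(-10269))*26326 = (246 + (-2766 + 203)*(-1/10269))*26326 = (246 - 2563*(-1/10269))*26326 = (246 + 2563/10269)*26326 = (2528737/10269)*26326 = 66571530262/10269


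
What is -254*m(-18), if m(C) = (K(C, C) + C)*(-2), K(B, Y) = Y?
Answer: -18288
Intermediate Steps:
m(C) = -4*C (m(C) = (C + C)*(-2) = (2*C)*(-2) = -4*C)
-254*m(-18) = -(-1016)*(-18) = -254*72 = -18288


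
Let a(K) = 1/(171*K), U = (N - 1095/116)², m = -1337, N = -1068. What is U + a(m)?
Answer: 3571325276309747/3076404912 ≈ 1.1609e+6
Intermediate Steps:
U = 15620750289/13456 (U = (-1068 - 1095/116)² = (-124983/116)² = 15620750289/13456 ≈ 1.1609e+6)
a(K) = 1/(171*K)
U + a(m) = 15620750289/13456 + (1/171)/(-1337) = 15620750289/13456 + (1/171)*(-1/1337) = 15620750289/13456 - 1/228627 = 3571325276309747/3076404912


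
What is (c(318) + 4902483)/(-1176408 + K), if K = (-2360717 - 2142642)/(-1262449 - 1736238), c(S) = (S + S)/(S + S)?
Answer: -14701015038508/3527674872937 ≈ -4.1673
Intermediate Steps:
c(S) = 1 (c(S) = (2*S)/((2*S)) = (2*S)*(1/(2*S)) = 1)
K = 4503359/2998687 (K = -4503359/(-2998687) = -4503359*(-1/2998687) = 4503359/2998687 ≈ 1.5018)
(c(318) + 4902483)/(-1176408 + K) = (1 + 4902483)/(-1176408 + 4503359/2998687) = 4902484/(-3527674872937/2998687) = 4902484*(-2998687/3527674872937) = -14701015038508/3527674872937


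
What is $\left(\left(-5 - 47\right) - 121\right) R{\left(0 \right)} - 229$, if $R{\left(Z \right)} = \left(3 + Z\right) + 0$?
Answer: $-748$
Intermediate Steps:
$R{\left(Z \right)} = 3 + Z$
$\left(\left(-5 - 47\right) - 121\right) R{\left(0 \right)} - 229 = \left(\left(-5 - 47\right) - 121\right) \left(3 + 0\right) - 229 = \left(-52 - 121\right) 3 - 229 = \left(-173\right) 3 - 229 = -519 - 229 = -748$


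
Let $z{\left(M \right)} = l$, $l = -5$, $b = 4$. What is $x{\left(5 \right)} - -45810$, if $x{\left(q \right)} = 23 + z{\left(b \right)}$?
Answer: $45828$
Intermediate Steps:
$z{\left(M \right)} = -5$
$x{\left(q \right)} = 18$ ($x{\left(q \right)} = 23 - 5 = 18$)
$x{\left(5 \right)} - -45810 = 18 - -45810 = 18 + 45810 = 45828$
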